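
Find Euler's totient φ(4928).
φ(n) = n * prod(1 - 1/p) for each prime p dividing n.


4928 = 2^6 × 7 × 11
Prime factors: 2, 7, 11
φ(4928) = 4928 × (1-1/2) × (1-1/7) × (1-1/11)
= 4928 × 1/2 × 6/7 × 10/11 = 1920

φ(4928) = 1920


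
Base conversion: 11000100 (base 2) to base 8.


11000100 (base 2) = 196 (decimal)
196 (decimal) = 304 (base 8)


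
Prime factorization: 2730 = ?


2730 / 2 = 1365
1365 / 3 = 455
455 / 5 = 91
91 / 7 = 13
13 / 13 = 1
2730 = 2 × 3 × 5 × 7 × 13


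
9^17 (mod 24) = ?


9^1 mod 24 = 9
9^2 mod 24 = 9
9^3 mod 24 = 9
9^4 mod 24 = 9
9^5 mod 24 = 9
9^6 mod 24 = 9
9^7 mod 24 = 9
9^8 mod 24 = 9
9^9 mod 24 = 9
9^10 mod 24 = 9
9^11 mod 24 = 9
9^12 mod 24 = 9
9^13 mod 24 = 9
9^14 mod 24 = 9
9^15 mod 24 = 9
9^16 mod 24 = 9
9^17 mod 24 = 9


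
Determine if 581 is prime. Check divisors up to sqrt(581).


581 / 7 = 83 (exact division)
581 is NOT prime.

No, 581 is not prime


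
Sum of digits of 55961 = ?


5 + 5 + 9 + 6 + 1 = 26


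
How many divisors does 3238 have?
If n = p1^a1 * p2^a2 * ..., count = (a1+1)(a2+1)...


3238 = 2^1 × 1619^1
d(3238) = (1+1) × (1+1) = 4

4 divisors


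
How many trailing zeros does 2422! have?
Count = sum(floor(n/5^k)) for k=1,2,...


floor(2422/5) = 484
floor(2422/25) = 96
floor(2422/125) = 19
floor(2422/625) = 3
Total = 602

602 trailing zeros


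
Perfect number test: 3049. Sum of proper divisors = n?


Proper divisors of 3049: 1
Sum = 1 = 1

No, 3049 is not perfect (1 ≠ 3049)


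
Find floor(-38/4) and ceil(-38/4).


-38/4 = -9.5000
floor = -10
ceil = -9

floor = -10, ceil = -9


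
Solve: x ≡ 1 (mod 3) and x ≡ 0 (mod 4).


M = 3*4 = 12
M1 = M/3 = 4, M2 = M/4 = 3
M1^(-1) mod 3 = 1, M2^(-1) mod 4 = 3
x = 1*4*1 + 0*3*3 = 4
4 mod 12 = 4
Check: 4 mod 3 = 1 ✓, 4 mod 4 = 0 ✓

x ≡ 4 (mod 12)


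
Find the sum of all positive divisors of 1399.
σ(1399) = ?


Divisors of 1399: 1, 1399
Sum = 1 + 1399 = 1400

σ(1399) = 1400


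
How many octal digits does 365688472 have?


365688472 in base 8 = 2562773230
Number of digits = 10

10 digits (base 8)


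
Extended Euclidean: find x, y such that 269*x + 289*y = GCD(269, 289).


Tabular extended Euclidean (each row: r = 269*s + 289*t):
r=269, s=1, t=0
r=289, s=0, t=1
q=0: r=269, s=1, t=0   [269*(1) + 289*(0) = 269]
q=1: r=20, s=-1, t=1   [269*(-1) + 289*(1) = 20]
q=13: r=9, s=14, t=-13   [269*(14) + 289*(-13) = 9]
q=2: r=2, s=-29, t=27   [269*(-29) + 289*(27) = 2]
q=4: r=1, s=130, t=-121   [269*(130) + 289*(-121) = 1]
q=2: r=0, s=-289, t=269   [269*(-289) + 289*(269) = 0]
GCD = 1; from the row with r=1: x=130, y=-121
Check: 269*(130) + 289*(-121) = 34970 - 34969 = 1

GCD = 1, x = 130, y = -121


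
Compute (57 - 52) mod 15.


57 - 52 = 5
5 mod 15 = 5


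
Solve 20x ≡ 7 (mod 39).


GCD(20, 39) = 1, unique solution
a^(-1) mod 39 = 2
x = 2 * 7 mod 39 = 14

x ≡ 14 (mod 39)


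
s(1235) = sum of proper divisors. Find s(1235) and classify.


Proper divisors: 1, 5, 13, 19, 65, 95, 247
Sum = 1 + 5 + 13 + 19 + 65 + 95 + 247 = 445
445 < 1235 → deficient

s(1235) = 445 (deficient)


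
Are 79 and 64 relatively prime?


Euclidean algorithm:
79 = 1 * 64 + 15
64 = 4 * 15 + 4
15 = 3 * 4 + 3
4 = 1 * 3 + 1
3 = 3 * 1 + 0
GCD(79, 64) = 1

Yes, coprime (GCD = 1)


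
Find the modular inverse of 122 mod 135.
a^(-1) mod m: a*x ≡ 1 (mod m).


Use the extended Euclidean algorithm on (135, 122); each row r = 135*s + 122*t:
r=135, s=1, t=0
r=122, s=0, t=1
q=1: r=13, s=1, t=-1   [135*(1) + 122*(-1) = 13]
q=9: r=5, s=-9, t=10   [135*(-9) + 122*(10) = 5]
q=2: r=3, s=19, t=-21   [135*(19) + 122*(-21) = 3]
q=1: r=2, s=-28, t=31   [135*(-28) + 122*(31) = 2]
q=1: r=1, s=47, t=-52   [135*(47) + 122*(-52) = 1]
q=2: r=0, s=-122, t=135   [135*(-122) + 122*(135) = 0]
GCD = 1 with t = -52, so 122*(-52) ≡ 1 (mod 135)
Inverse = -52 mod 135 = 83
Check: 122 * 83 = 10126 ≡ 1 (mod 135)

122^(-1) ≡ 83 (mod 135)


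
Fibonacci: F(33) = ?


Sequence: 1, 1, 2, 3, 5, 8, 13, 21, 34, 55, 89, 144, 233, 377, 610, 987, 1597, 2584, 4181, 6765, 10946, 17711, 28657, 46368, 75025, 121393, 196418, 317811, 514229, 832040, 1346269, 2178309, 3524578
F(33) = 3524578


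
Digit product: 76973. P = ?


7 × 6 × 9 × 7 × 3 = 7938


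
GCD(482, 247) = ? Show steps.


482 = 1 * 247 + 235
247 = 1 * 235 + 12
235 = 19 * 12 + 7
12 = 1 * 7 + 5
7 = 1 * 5 + 2
5 = 2 * 2 + 1
2 = 2 * 1 + 0
GCD = 1


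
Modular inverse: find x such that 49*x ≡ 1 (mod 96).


Use the extended Euclidean algorithm on (96, 49); each row r = 96*s + 49*t:
r=96, s=1, t=0
r=49, s=0, t=1
q=1: r=47, s=1, t=-1   [96*(1) + 49*(-1) = 47]
q=1: r=2, s=-1, t=2   [96*(-1) + 49*(2) = 2]
q=23: r=1, s=24, t=-47   [96*(24) + 49*(-47) = 1]
q=2: r=0, s=-49, t=96   [96*(-49) + 49*(96) = 0]
GCD = 1 with t = -47, so 49*(-47) ≡ 1 (mod 96)
Inverse = -47 mod 96 = 49
Check: 49 * 49 = 2401 ≡ 1 (mod 96)

49^(-1) ≡ 49 (mod 96)


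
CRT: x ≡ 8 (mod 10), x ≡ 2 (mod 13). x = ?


M = 10*13 = 130
M1 = M/10 = 13, M2 = M/13 = 10
M1^(-1) mod 10 = 7, M2^(-1) mod 13 = 4
x = 8*13*7 + 2*10*4 = 808
808 mod 130 = 28
Check: 28 mod 10 = 8 ✓, 28 mod 13 = 2 ✓

x ≡ 28 (mod 130)


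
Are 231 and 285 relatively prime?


Euclidean algorithm:
285 = 1 * 231 + 54
231 = 4 * 54 + 15
54 = 3 * 15 + 9
15 = 1 * 9 + 6
9 = 1 * 6 + 3
6 = 2 * 3 + 0
GCD(231, 285) = 3

No, not coprime (GCD = 3)


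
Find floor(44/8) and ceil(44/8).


44/8 = 5.5000
floor = 5
ceil = 6

floor = 5, ceil = 6


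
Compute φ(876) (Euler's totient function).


876 = 2^2 × 3 × 73
Prime factors: 2, 3, 73
φ(876) = 876 × (1-1/2) × (1-1/3) × (1-1/73)
= 876 × 1/2 × 2/3 × 72/73 = 288

φ(876) = 288


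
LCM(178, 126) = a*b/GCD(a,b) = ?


GCD(178, 126) = 2
LCM = 178*126/2 = 22428/2 = 11214

LCM = 11214


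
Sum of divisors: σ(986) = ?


Divisors of 986: 1, 2, 17, 29, 34, 58, 493, 986
Sum = 1 + 2 + 17 + 29 + 34 + 58 + 493 + 986 = 1620

σ(986) = 1620


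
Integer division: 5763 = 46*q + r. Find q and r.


5763 = 46 * 125 + 13
Check: 5750 + 13 = 5763

q = 125, r = 13


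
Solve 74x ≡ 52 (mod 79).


GCD(74, 79) = 1, unique solution
a^(-1) mod 79 = 63
x = 63 * 52 mod 79 = 37

x ≡ 37 (mod 79)


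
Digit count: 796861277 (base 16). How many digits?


796861277 in base 16 = 2F7F235D
Number of digits = 8

8 digits (base 16)


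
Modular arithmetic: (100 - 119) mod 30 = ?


100 - 119 = -19
-19 mod 30 = 11


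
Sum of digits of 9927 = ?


9 + 9 + 2 + 7 = 27


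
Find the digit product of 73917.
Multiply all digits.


7 × 3 × 9 × 1 × 7 = 1323


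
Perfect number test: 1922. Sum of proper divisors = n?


Proper divisors of 1922: 1, 2, 31, 62, 961
Sum = 1 + 2 + 31 + 62 + 961 = 1057

No, 1922 is not perfect (1057 ≠ 1922)


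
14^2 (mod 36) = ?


14^1 mod 36 = 14
14^2 mod 36 = 16


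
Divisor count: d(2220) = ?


2220 = 2^2 × 3^1 × 5^1 × 37^1
d(2220) = (2+1) × (1+1) × (1+1) × (1+1) = 24

24 divisors


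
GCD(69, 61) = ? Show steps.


69 = 1 * 61 + 8
61 = 7 * 8 + 5
8 = 1 * 5 + 3
5 = 1 * 3 + 2
3 = 1 * 2 + 1
2 = 2 * 1 + 0
GCD = 1


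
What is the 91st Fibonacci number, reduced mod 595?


F(k) mod 595 for k=1..91:
1, 1, 2, 3, 5, 8, 13, 21, 34, 55, 89, 144, 233, 377, 15, 392, 407, 204, 16, 220, 236, 456, 97, 553, 55, 13, 68, 81, 149, 230, 379, 14, 393, 407, 205, 17, 222, 239, 461, 105, 566, 76, 47, 123, 170, 293, 463, 161, 29, 190, 219, 409, 33, 442, 475, 322, 202, 524, 131, 60, 191, 251, 442, 98, 540, 43, 583, 31, 19, 50, 69, 119, 188, 307, 495, 207, 107, 314, 421, 140, 561, 106, 72, 178, 250, 428, 83, 511, 594, 510, 509
F(91) mod 595 = 509


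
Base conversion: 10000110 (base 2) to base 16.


10000110 (base 2) = 134 (decimal)
134 (decimal) = 86 (base 16)


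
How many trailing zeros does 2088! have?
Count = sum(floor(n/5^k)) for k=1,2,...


floor(2088/5) = 417
floor(2088/25) = 83
floor(2088/125) = 16
floor(2088/625) = 3
Total = 519

519 trailing zeros


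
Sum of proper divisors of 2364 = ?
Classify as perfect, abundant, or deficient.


Proper divisors: 1, 2, 3, 4, 6, 12, 197, 394, 591, 788, 1182
Sum = 1 + 2 + 3 + 4 + 6 + 12 + 197 + 394 + 591 + 788 + 1182 = 3180
3180 > 2364 → abundant

s(2364) = 3180 (abundant)


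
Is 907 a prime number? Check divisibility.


Check divisors up to sqrt(907) = 30.1164
No divisors found.
907 is prime.

Yes, 907 is prime


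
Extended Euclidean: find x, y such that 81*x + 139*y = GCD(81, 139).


Tabular extended Euclidean (each row: r = 81*s + 139*t):
r=81, s=1, t=0
r=139, s=0, t=1
q=0: r=81, s=1, t=0   [81*(1) + 139*(0) = 81]
q=1: r=58, s=-1, t=1   [81*(-1) + 139*(1) = 58]
q=1: r=23, s=2, t=-1   [81*(2) + 139*(-1) = 23]
q=2: r=12, s=-5, t=3   [81*(-5) + 139*(3) = 12]
q=1: r=11, s=7, t=-4   [81*(7) + 139*(-4) = 11]
q=1: r=1, s=-12, t=7   [81*(-12) + 139*(7) = 1]
q=11: r=0, s=139, t=-81   [81*(139) + 139*(-81) = 0]
GCD = 1; from the row with r=1: x=-12, y=7
Check: 81*(-12) + 139*(7) = -972 + 973 = 1

GCD = 1, x = -12, y = 7


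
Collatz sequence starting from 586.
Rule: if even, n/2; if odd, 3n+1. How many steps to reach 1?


586 → 293 → 880 → 440 → 220 → 110 → 55 → 166 → 83 → 250 → 125 → 376 → 188 → 94 → 47 → 142 → 71 → 214 → 107 → 322 → 161 → 484 → 242 → 121 → 364 → 182 → 91 → 274 → 137 → 412 → 206 → 103 → 310 → 155 → 466 → 233 → 700 → 350 → 175 → 526 → 263 → 790 → 395 → 1186 → 593 → 1780 → 890 → 445 → 1336 → 668 → 334 → 167 → 502 → 251 → 754 → 377 → 1132 → 566 → 283 → 850 → 425 → 1276 → 638 → 319 → 958 → 479 → 1438 → 719 → 2158 → 1079 → 3238 → 1619 → 4858 → 2429 → 7288 → 3644 → 1822 → 911 → 2734 → 1367 → 4102 → 2051 → 6154 → 3077 → 9232 → 4616 → 2308 → 1154 → 577 → 1732 → 866 → 433 → 1300 → 650 → 325 → 976 → 488 → 244 → 122 → 61 → 184 → 92 → 46 → 23 → 70 → 35 → 106 → 53 → 160 → 80 → 40 → 20 → 10 → 5 → 16 → 8 → 4 → 2 → 1
Total steps = 118

118 steps


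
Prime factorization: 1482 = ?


1482 / 2 = 741
741 / 3 = 247
247 / 13 = 19
19 / 19 = 1
1482 = 2 × 3 × 13 × 19


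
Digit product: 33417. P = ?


3 × 3 × 4 × 1 × 7 = 252


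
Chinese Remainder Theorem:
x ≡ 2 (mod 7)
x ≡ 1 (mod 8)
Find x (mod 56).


M = 7*8 = 56
M1 = M/7 = 8, M2 = M/8 = 7
M1^(-1) mod 7 = 1, M2^(-1) mod 8 = 7
x = 2*8*1 + 1*7*7 = 65
65 mod 56 = 9
Check: 9 mod 7 = 2 ✓, 9 mod 8 = 1 ✓

x ≡ 9 (mod 56)


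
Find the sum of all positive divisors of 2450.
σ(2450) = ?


Divisors of 2450: 1, 2, 5, 7, 10, 14, 25, 35, 49, 50, 70, 98, 175, 245, 350, 490, 1225, 2450
Sum = 1 + 2 + 5 + 7 + 10 + 14 + 25 + 35 + 49 + 50 + 70 + 98 + 175 + 245 + 350 + 490 + 1225 + 2450 = 5301

σ(2450) = 5301


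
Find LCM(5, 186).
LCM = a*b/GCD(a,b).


GCD(5, 186) = 1
LCM = 5*186/1 = 930/1 = 930

LCM = 930


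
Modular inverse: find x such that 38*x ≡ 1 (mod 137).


Use the extended Euclidean algorithm on (137, 38); each row r = 137*s + 38*t:
r=137, s=1, t=0
r=38, s=0, t=1
q=3: r=23, s=1, t=-3   [137*(1) + 38*(-3) = 23]
q=1: r=15, s=-1, t=4   [137*(-1) + 38*(4) = 15]
q=1: r=8, s=2, t=-7   [137*(2) + 38*(-7) = 8]
q=1: r=7, s=-3, t=11   [137*(-3) + 38*(11) = 7]
q=1: r=1, s=5, t=-18   [137*(5) + 38*(-18) = 1]
q=7: r=0, s=-38, t=137   [137*(-38) + 38*(137) = 0]
GCD = 1 with t = -18, so 38*(-18) ≡ 1 (mod 137)
Inverse = -18 mod 137 = 119
Check: 38 * 119 = 4522 ≡ 1 (mod 137)

38^(-1) ≡ 119 (mod 137)


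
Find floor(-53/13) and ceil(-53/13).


-53/13 = -4.0769
floor = -5
ceil = -4

floor = -5, ceil = -4


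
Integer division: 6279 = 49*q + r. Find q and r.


6279 = 49 * 128 + 7
Check: 6272 + 7 = 6279

q = 128, r = 7


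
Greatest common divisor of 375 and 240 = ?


375 = 1 * 240 + 135
240 = 1 * 135 + 105
135 = 1 * 105 + 30
105 = 3 * 30 + 15
30 = 2 * 15 + 0
GCD = 15


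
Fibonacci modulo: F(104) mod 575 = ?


F(k) mod 575 for k=1..104:
1, 1, 2, 3, 5, 8, 13, 21, 34, 55, 89, 144, 233, 377, 35, 412, 447, 284, 156, 440, 21, 461, 482, 368, 275, 68, 343, 411, 179, 15, 194, 209, 403, 37, 440, 477, 342, 244, 11, 255, 266, 521, 212, 158, 370, 528, 323, 276, 24, 300, 324, 49, 373, 422, 220, 67, 287, 354, 66, 420, 486, 331, 242, 573, 240, 238, 478, 141, 44, 185, 229, 414, 68, 482, 550, 457, 432, 314, 171, 485, 81, 566, 72, 63, 135, 198, 333, 531, 289, 245, 534, 204, 163, 367, 530, 322, 277, 24, 301, 325, 51, 376, 427, 228
F(104) mod 575 = 228


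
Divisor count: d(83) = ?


83 = 83^1
d(83) = (1+1) = 2

2 divisors


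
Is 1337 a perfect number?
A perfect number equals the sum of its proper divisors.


Proper divisors of 1337: 1, 7, 191
Sum = 1 + 7 + 191 = 199

No, 1337 is not perfect (199 ≠ 1337)


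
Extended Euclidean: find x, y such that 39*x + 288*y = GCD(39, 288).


Tabular extended Euclidean (each row: r = 39*s + 288*t):
r=39, s=1, t=0
r=288, s=0, t=1
q=0: r=39, s=1, t=0   [39*(1) + 288*(0) = 39]
q=7: r=15, s=-7, t=1   [39*(-7) + 288*(1) = 15]
q=2: r=9, s=15, t=-2   [39*(15) + 288*(-2) = 9]
q=1: r=6, s=-22, t=3   [39*(-22) + 288*(3) = 6]
q=1: r=3, s=37, t=-5   [39*(37) + 288*(-5) = 3]
q=2: r=0, s=-96, t=13   [39*(-96) + 288*(13) = 0]
GCD = 3; from the row with r=3: x=37, y=-5
Check: 39*(37) + 288*(-5) = 1443 - 1440 = 3

GCD = 3, x = 37, y = -5


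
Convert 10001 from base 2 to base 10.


10001 (base 2) = 17 (decimal)
17 (decimal) = 17 (base 10)


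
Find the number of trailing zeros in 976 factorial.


floor(976/5) = 195
floor(976/25) = 39
floor(976/125) = 7
floor(976/625) = 1
Total = 242

242 trailing zeros


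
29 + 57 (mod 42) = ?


29 + 57 = 86
86 mod 42 = 2


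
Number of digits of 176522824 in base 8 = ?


176522824 in base 8 = 1241303110
Number of digits = 10

10 digits (base 8)


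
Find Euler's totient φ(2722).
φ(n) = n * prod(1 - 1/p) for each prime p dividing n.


2722 = 2 × 1361
Prime factors: 2, 1361
φ(2722) = 2722 × (1-1/2) × (1-1/1361)
= 2722 × 1/2 × 1360/1361 = 1360

φ(2722) = 1360


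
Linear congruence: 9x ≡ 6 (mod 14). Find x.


GCD(9, 14) = 1, unique solution
a^(-1) mod 14 = 11
x = 11 * 6 mod 14 = 10

x ≡ 10 (mod 14)


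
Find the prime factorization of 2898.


2898 / 2 = 1449
1449 / 3 = 483
483 / 3 = 161
161 / 7 = 23
23 / 23 = 1
2898 = 2 × 3^2 × 7 × 23


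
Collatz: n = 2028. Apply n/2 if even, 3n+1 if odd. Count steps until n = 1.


2028 → 1014 → 507 → 1522 → 761 → 2284 → 1142 → 571 → 1714 → 857 → 2572 → 1286 → 643 → 1930 → 965 → 2896 → 1448 → 724 → 362 → 181 → 544 → 272 → 136 → 68 → 34 → 17 → 52 → 26 → 13 → 40 → 20 → 10 → 5 → 16 → 8 → 4 → 2 → 1
Total steps = 37

37 steps


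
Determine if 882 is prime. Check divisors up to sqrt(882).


882 / 2 = 441 (exact division)
882 is NOT prime.

No, 882 is not prime


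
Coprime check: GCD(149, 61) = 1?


Euclidean algorithm:
149 = 2 * 61 + 27
61 = 2 * 27 + 7
27 = 3 * 7 + 6
7 = 1 * 6 + 1
6 = 6 * 1 + 0
GCD(149, 61) = 1

Yes, coprime (GCD = 1)


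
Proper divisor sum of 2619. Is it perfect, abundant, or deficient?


Proper divisors: 1, 3, 9, 27, 97, 291, 873
Sum = 1 + 3 + 9 + 27 + 97 + 291 + 873 = 1301
1301 < 2619 → deficient

s(2619) = 1301 (deficient)


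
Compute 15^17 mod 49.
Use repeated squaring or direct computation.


15^1 mod 49 = 15
15^2 mod 49 = 29
15^3 mod 49 = 43
15^4 mod 49 = 8
15^5 mod 49 = 22
15^6 mod 49 = 36
15^7 mod 49 = 1
15^8 mod 49 = 15
15^9 mod 49 = 29
15^10 mod 49 = 43
15^11 mod 49 = 8
15^12 mod 49 = 22
15^13 mod 49 = 36
15^14 mod 49 = 1
15^15 mod 49 = 15
15^16 mod 49 = 29
15^17 mod 49 = 43


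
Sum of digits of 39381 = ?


3 + 9 + 3 + 8 + 1 = 24


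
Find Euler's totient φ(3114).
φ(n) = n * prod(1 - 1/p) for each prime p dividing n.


3114 = 2 × 3^2 × 173
Prime factors: 2, 3, 173
φ(3114) = 3114 × (1-1/2) × (1-1/3) × (1-1/173)
= 3114 × 1/2 × 2/3 × 172/173 = 1032

φ(3114) = 1032


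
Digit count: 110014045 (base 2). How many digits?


110014045 in base 2 = 110100011101010111001011101
Number of digits = 27

27 digits (base 2)


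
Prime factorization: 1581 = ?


1581 / 3 = 527
527 / 17 = 31
31 / 31 = 1
1581 = 3 × 17 × 31


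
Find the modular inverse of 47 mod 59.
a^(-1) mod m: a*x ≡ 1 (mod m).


Use the extended Euclidean algorithm on (59, 47); each row r = 59*s + 47*t:
r=59, s=1, t=0
r=47, s=0, t=1
q=1: r=12, s=1, t=-1   [59*(1) + 47*(-1) = 12]
q=3: r=11, s=-3, t=4   [59*(-3) + 47*(4) = 11]
q=1: r=1, s=4, t=-5   [59*(4) + 47*(-5) = 1]
q=11: r=0, s=-47, t=59   [59*(-47) + 47*(59) = 0]
GCD = 1 with t = -5, so 47*(-5) ≡ 1 (mod 59)
Inverse = -5 mod 59 = 54
Check: 47 * 54 = 2538 ≡ 1 (mod 59)

47^(-1) ≡ 54 (mod 59)


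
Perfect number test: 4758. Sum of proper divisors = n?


Proper divisors of 4758: 1, 2, 3, 6, 13, 26, 39, 61, 78, 122, 183, 366, 793, 1586, 2379
Sum = 1 + 2 + 3 + 6 + 13 + 26 + 39 + 61 + 78 + 122 + 183 + 366 + 793 + 1586 + 2379 = 5658

No, 4758 is not perfect (5658 ≠ 4758)


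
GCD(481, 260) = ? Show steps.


481 = 1 * 260 + 221
260 = 1 * 221 + 39
221 = 5 * 39 + 26
39 = 1 * 26 + 13
26 = 2 * 13 + 0
GCD = 13


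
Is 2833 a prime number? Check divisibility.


Check divisors up to sqrt(2833) = 53.2259
No divisors found.
2833 is prime.

Yes, 2833 is prime


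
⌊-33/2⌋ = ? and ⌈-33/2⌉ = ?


-33/2 = -16.5000
floor = -17
ceil = -16

floor = -17, ceil = -16


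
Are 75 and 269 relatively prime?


Euclidean algorithm:
269 = 3 * 75 + 44
75 = 1 * 44 + 31
44 = 1 * 31 + 13
31 = 2 * 13 + 5
13 = 2 * 5 + 3
5 = 1 * 3 + 2
3 = 1 * 2 + 1
2 = 2 * 1 + 0
GCD(75, 269) = 1

Yes, coprime (GCD = 1)


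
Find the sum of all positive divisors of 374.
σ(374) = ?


Divisors of 374: 1, 2, 11, 17, 22, 34, 187, 374
Sum = 1 + 2 + 11 + 17 + 22 + 34 + 187 + 374 = 648

σ(374) = 648


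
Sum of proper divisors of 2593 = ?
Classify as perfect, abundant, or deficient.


Proper divisors: 1
Sum = 1 = 1
1 < 2593 → deficient

s(2593) = 1 (deficient)


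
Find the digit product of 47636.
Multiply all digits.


4 × 7 × 6 × 3 × 6 = 3024


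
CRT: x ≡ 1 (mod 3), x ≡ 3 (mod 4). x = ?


M = 3*4 = 12
M1 = M/3 = 4, M2 = M/4 = 3
M1^(-1) mod 3 = 1, M2^(-1) mod 4 = 3
x = 1*4*1 + 3*3*3 = 31
31 mod 12 = 7
Check: 7 mod 3 = 1 ✓, 7 mod 4 = 3 ✓

x ≡ 7 (mod 12)


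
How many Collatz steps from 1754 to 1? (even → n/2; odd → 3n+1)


1754 → 877 → 2632 → 1316 → 658 → 329 → 988 → 494 → 247 → 742 → 371 → 1114 → 557 → 1672 → 836 → 418 → 209 → 628 → 314 → 157 → 472 → 236 → 118 → 59 → 178 → 89 → 268 → 134 → 67 → 202 → 101 → 304 → 152 → 76 → 38 → 19 → 58 → 29 → 88 → 44 → 22 → 11 → 34 → 17 → 52 → 26 → 13 → 40 → 20 → 10 → 5 → 16 → 8 → 4 → 2 → 1
Total steps = 55

55 steps


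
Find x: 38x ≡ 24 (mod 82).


GCD(38, 82) = 2 divides 24
Divide: 19x ≡ 12 (mod 41)
x ≡ 33 (mod 41)


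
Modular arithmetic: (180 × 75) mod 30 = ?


180 × 75 = 13500
13500 mod 30 = 0


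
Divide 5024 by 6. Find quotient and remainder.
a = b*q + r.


5024 = 6 * 837 + 2
Check: 5022 + 2 = 5024

q = 837, r = 2


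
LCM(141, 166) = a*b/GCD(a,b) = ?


GCD(141, 166) = 1
LCM = 141*166/1 = 23406/1 = 23406

LCM = 23406


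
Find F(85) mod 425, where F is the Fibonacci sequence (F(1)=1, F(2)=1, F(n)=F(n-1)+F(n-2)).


F(k) mod 425 for k=1..85:
1, 1, 2, 3, 5, 8, 13, 21, 34, 55, 89, 144, 233, 377, 185, 137, 322, 34, 356, 390, 321, 286, 182, 43, 225, 268, 68, 336, 404, 315, 294, 184, 53, 237, 290, 102, 392, 69, 36, 105, 141, 246, 387, 208, 170, 378, 123, 76, 199, 275, 49, 324, 373, 272, 220, 67, 287, 354, 216, 145, 361, 81, 17, 98, 115, 213, 328, 116, 19, 135, 154, 289, 18, 307, 325, 207, 107, 314, 421, 310, 306, 191, 72, 263, 335
F(85) mod 425 = 335


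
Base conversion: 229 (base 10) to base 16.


229 (base 10) = 229 (decimal)
229 (decimal) = E5 (base 16)


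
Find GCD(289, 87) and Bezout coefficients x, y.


Tabular extended Euclidean (each row: r = 289*s + 87*t):
r=289, s=1, t=0
r=87, s=0, t=1
q=3: r=28, s=1, t=-3   [289*(1) + 87*(-3) = 28]
q=3: r=3, s=-3, t=10   [289*(-3) + 87*(10) = 3]
q=9: r=1, s=28, t=-93   [289*(28) + 87*(-93) = 1]
q=3: r=0, s=-87, t=289   [289*(-87) + 87*(289) = 0]
GCD = 1; from the row with r=1: x=28, y=-93
Check: 289*(28) + 87*(-93) = 8092 - 8091 = 1

GCD = 1, x = 28, y = -93


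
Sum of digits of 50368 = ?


5 + 0 + 3 + 6 + 8 = 22


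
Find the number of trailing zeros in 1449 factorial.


floor(1449/5) = 289
floor(1449/25) = 57
floor(1449/125) = 11
floor(1449/625) = 2
Total = 359

359 trailing zeros


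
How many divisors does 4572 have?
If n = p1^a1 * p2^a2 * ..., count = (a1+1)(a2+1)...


4572 = 2^2 × 3^2 × 127^1
d(4572) = (2+1) × (2+1) × (1+1) = 18

18 divisors


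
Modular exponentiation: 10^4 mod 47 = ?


10^1 mod 47 = 10
10^2 mod 47 = 6
10^3 mod 47 = 13
10^4 mod 47 = 36


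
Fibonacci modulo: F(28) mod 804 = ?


F(k) mod 804 for k=1..28:
1, 1, 2, 3, 5, 8, 13, 21, 34, 55, 89, 144, 233, 377, 610, 183, 793, 172, 161, 333, 494, 23, 517, 540, 253, 793, 242, 231
F(28) mod 804 = 231


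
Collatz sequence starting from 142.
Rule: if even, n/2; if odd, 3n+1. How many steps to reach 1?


142 → 71 → 214 → 107 → 322 → 161 → 484 → 242 → 121 → 364 → 182 → 91 → 274 → 137 → 412 → 206 → 103 → 310 → 155 → 466 → 233 → 700 → 350 → 175 → 526 → 263 → 790 → 395 → 1186 → 593 → 1780 → 890 → 445 → 1336 → 668 → 334 → 167 → 502 → 251 → 754 → 377 → 1132 → 566 → 283 → 850 → 425 → 1276 → 638 → 319 → 958 → 479 → 1438 → 719 → 2158 → 1079 → 3238 → 1619 → 4858 → 2429 → 7288 → 3644 → 1822 → 911 → 2734 → 1367 → 4102 → 2051 → 6154 → 3077 → 9232 → 4616 → 2308 → 1154 → 577 → 1732 → 866 → 433 → 1300 → 650 → 325 → 976 → 488 → 244 → 122 → 61 → 184 → 92 → 46 → 23 → 70 → 35 → 106 → 53 → 160 → 80 → 40 → 20 → 10 → 5 → 16 → 8 → 4 → 2 → 1
Total steps = 103

103 steps


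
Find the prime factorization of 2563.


2563 / 11 = 233
233 / 233 = 1
2563 = 11 × 233


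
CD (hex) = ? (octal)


CD (base 16) = 205 (decimal)
205 (decimal) = 315 (base 8)


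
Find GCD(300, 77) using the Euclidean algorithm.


300 = 3 * 77 + 69
77 = 1 * 69 + 8
69 = 8 * 8 + 5
8 = 1 * 5 + 3
5 = 1 * 3 + 2
3 = 1 * 2 + 1
2 = 2 * 1 + 0
GCD = 1


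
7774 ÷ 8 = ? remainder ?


7774 = 8 * 971 + 6
Check: 7768 + 6 = 7774

q = 971, r = 6


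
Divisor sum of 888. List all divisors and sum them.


Divisors of 888: 1, 2, 3, 4, 6, 8, 12, 24, 37, 74, 111, 148, 222, 296, 444, 888
Sum = 1 + 2 + 3 + 4 + 6 + 8 + 12 + 24 + 37 + 74 + 111 + 148 + 222 + 296 + 444 + 888 = 2280

σ(888) = 2280


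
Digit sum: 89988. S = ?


8 + 9 + 9 + 8 + 8 = 42


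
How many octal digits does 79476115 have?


79476115 in base 8 = 457132623
Number of digits = 9

9 digits (base 8)


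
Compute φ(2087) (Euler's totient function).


2087 = 2087
Prime factors: 2087
φ(2087) = 2087 × (1-1/2087)
= 2087 × 2086/2087 = 2086

φ(2087) = 2086


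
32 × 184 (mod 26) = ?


32 × 184 = 5888
5888 mod 26 = 12


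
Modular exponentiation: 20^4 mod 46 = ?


20^1 mod 46 = 20
20^2 mod 46 = 32
20^3 mod 46 = 42
20^4 mod 46 = 12


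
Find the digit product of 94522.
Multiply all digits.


9 × 4 × 5 × 2 × 2 = 720


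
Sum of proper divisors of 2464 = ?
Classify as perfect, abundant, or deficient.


Proper divisors: 1, 2, 4, 7, 8, 11, 14, 16, 22, 28, 32, 44, 56, 77, 88, 112, 154, 176, 224, 308, 352, 616, 1232
Sum = 1 + 2 + 4 + 7 + 8 + 11 + 14 + 16 + 22 + 28 + 32 + 44 + 56 + 77 + 88 + 112 + 154 + 176 + 224 + 308 + 352 + 616 + 1232 = 3584
3584 > 2464 → abundant

s(2464) = 3584 (abundant)


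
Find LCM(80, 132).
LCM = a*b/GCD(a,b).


GCD(80, 132) = 4
LCM = 80*132/4 = 10560/4 = 2640

LCM = 2640


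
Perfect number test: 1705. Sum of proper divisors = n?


Proper divisors of 1705: 1, 5, 11, 31, 55, 155, 341
Sum = 1 + 5 + 11 + 31 + 55 + 155 + 341 = 599

No, 1705 is not perfect (599 ≠ 1705)


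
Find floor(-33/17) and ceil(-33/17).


-33/17 = -1.9412
floor = -2
ceil = -1

floor = -2, ceil = -1


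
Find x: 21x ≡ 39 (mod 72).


GCD(21, 72) = 3 divides 39
Divide: 7x ≡ 13 (mod 24)
x ≡ 19 (mod 24)


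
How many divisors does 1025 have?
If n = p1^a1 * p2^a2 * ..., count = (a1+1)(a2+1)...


1025 = 5^2 × 41^1
d(1025) = (2+1) × (1+1) = 6

6 divisors


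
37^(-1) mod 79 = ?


Use the extended Euclidean algorithm on (79, 37); each row r = 79*s + 37*t:
r=79, s=1, t=0
r=37, s=0, t=1
q=2: r=5, s=1, t=-2   [79*(1) + 37*(-2) = 5]
q=7: r=2, s=-7, t=15   [79*(-7) + 37*(15) = 2]
q=2: r=1, s=15, t=-32   [79*(15) + 37*(-32) = 1]
q=2: r=0, s=-37, t=79   [79*(-37) + 37*(79) = 0]
GCD = 1 with t = -32, so 37*(-32) ≡ 1 (mod 79)
Inverse = -32 mod 79 = 47
Check: 37 * 47 = 1739 ≡ 1 (mod 79)

37^(-1) ≡ 47 (mod 79)


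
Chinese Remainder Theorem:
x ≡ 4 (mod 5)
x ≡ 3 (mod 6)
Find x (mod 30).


M = 5*6 = 30
M1 = M/5 = 6, M2 = M/6 = 5
M1^(-1) mod 5 = 1, M2^(-1) mod 6 = 5
x = 4*6*1 + 3*5*5 = 99
99 mod 30 = 9
Check: 9 mod 5 = 4 ✓, 9 mod 6 = 3 ✓

x ≡ 9 (mod 30)


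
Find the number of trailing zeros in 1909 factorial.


floor(1909/5) = 381
floor(1909/25) = 76
floor(1909/125) = 15
floor(1909/625) = 3
Total = 475

475 trailing zeros


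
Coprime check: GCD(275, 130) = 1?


Euclidean algorithm:
275 = 2 * 130 + 15
130 = 8 * 15 + 10
15 = 1 * 10 + 5
10 = 2 * 5 + 0
GCD(275, 130) = 5

No, not coprime (GCD = 5)


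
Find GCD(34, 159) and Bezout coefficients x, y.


Tabular extended Euclidean (each row: r = 34*s + 159*t):
r=34, s=1, t=0
r=159, s=0, t=1
q=0: r=34, s=1, t=0   [34*(1) + 159*(0) = 34]
q=4: r=23, s=-4, t=1   [34*(-4) + 159*(1) = 23]
q=1: r=11, s=5, t=-1   [34*(5) + 159*(-1) = 11]
q=2: r=1, s=-14, t=3   [34*(-14) + 159*(3) = 1]
q=11: r=0, s=159, t=-34   [34*(159) + 159*(-34) = 0]
GCD = 1; from the row with r=1: x=-14, y=3
Check: 34*(-14) + 159*(3) = -476 + 477 = 1

GCD = 1, x = -14, y = 3


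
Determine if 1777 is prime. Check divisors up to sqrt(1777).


Check divisors up to sqrt(1777) = 42.1545
No divisors found.
1777 is prime.

Yes, 1777 is prime


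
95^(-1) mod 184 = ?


Use the extended Euclidean algorithm on (184, 95); each row r = 184*s + 95*t:
r=184, s=1, t=0
r=95, s=0, t=1
q=1: r=89, s=1, t=-1   [184*(1) + 95*(-1) = 89]
q=1: r=6, s=-1, t=2   [184*(-1) + 95*(2) = 6]
q=14: r=5, s=15, t=-29   [184*(15) + 95*(-29) = 5]
q=1: r=1, s=-16, t=31   [184*(-16) + 95*(31) = 1]
q=5: r=0, s=95, t=-184   [184*(95) + 95*(-184) = 0]
GCD = 1 with t = 31, so 95*(31) ≡ 1 (mod 184)
Inverse = 31 mod 184 = 31
Check: 95 * 31 = 2945 ≡ 1 (mod 184)

95^(-1) ≡ 31 (mod 184)


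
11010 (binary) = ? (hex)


11010 (base 2) = 26 (decimal)
26 (decimal) = 1A (base 16)


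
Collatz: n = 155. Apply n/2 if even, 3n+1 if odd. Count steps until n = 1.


155 → 466 → 233 → 700 → 350 → 175 → 526 → 263 → 790 → 395 → 1186 → 593 → 1780 → 890 → 445 → 1336 → 668 → 334 → 167 → 502 → 251 → 754 → 377 → 1132 → 566 → 283 → 850 → 425 → 1276 → 638 → 319 → 958 → 479 → 1438 → 719 → 2158 → 1079 → 3238 → 1619 → 4858 → 2429 → 7288 → 3644 → 1822 → 911 → 2734 → 1367 → 4102 → 2051 → 6154 → 3077 → 9232 → 4616 → 2308 → 1154 → 577 → 1732 → 866 → 433 → 1300 → 650 → 325 → 976 → 488 → 244 → 122 → 61 → 184 → 92 → 46 → 23 → 70 → 35 → 106 → 53 → 160 → 80 → 40 → 20 → 10 → 5 → 16 → 8 → 4 → 2 → 1
Total steps = 85

85 steps


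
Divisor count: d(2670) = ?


2670 = 2^1 × 3^1 × 5^1 × 89^1
d(2670) = (1+1) × (1+1) × (1+1) × (1+1) = 16

16 divisors


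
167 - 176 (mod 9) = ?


167 - 176 = -9
-9 mod 9 = 0


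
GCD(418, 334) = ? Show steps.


418 = 1 * 334 + 84
334 = 3 * 84 + 82
84 = 1 * 82 + 2
82 = 41 * 2 + 0
GCD = 2


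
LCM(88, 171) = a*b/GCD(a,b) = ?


GCD(88, 171) = 1
LCM = 88*171/1 = 15048/1 = 15048

LCM = 15048


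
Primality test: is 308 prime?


308 / 2 = 154 (exact division)
308 is NOT prime.

No, 308 is not prime


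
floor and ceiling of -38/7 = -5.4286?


-38/7 = -5.4286
floor = -6
ceil = -5

floor = -6, ceil = -5


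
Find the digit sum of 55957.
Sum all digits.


5 + 5 + 9 + 5 + 7 = 31


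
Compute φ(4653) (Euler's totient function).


4653 = 3^2 × 11 × 47
Prime factors: 3, 11, 47
φ(4653) = 4653 × (1-1/3) × (1-1/11) × (1-1/47)
= 4653 × 2/3 × 10/11 × 46/47 = 2760

φ(4653) = 2760


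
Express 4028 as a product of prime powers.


4028 / 2 = 2014
2014 / 2 = 1007
1007 / 19 = 53
53 / 53 = 1
4028 = 2^2 × 19 × 53


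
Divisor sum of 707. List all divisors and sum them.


Divisors of 707: 1, 7, 101, 707
Sum = 1 + 7 + 101 + 707 = 816

σ(707) = 816


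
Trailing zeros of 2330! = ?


floor(2330/5) = 466
floor(2330/25) = 93
floor(2330/125) = 18
floor(2330/625) = 3
Total = 580

580 trailing zeros


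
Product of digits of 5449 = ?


5 × 4 × 4 × 9 = 720


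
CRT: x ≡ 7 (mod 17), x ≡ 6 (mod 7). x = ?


M = 17*7 = 119
M1 = M/17 = 7, M2 = M/7 = 17
M1^(-1) mod 17 = 5, M2^(-1) mod 7 = 5
x = 7*7*5 + 6*17*5 = 755
755 mod 119 = 41
Check: 41 mod 17 = 7 ✓, 41 mod 7 = 6 ✓

x ≡ 41 (mod 119)


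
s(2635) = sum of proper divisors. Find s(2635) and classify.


Proper divisors: 1, 5, 17, 31, 85, 155, 527
Sum = 1 + 5 + 17 + 31 + 85 + 155 + 527 = 821
821 < 2635 → deficient

s(2635) = 821 (deficient)


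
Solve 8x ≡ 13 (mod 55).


GCD(8, 55) = 1, unique solution
a^(-1) mod 55 = 7
x = 7 * 13 mod 55 = 36

x ≡ 36 (mod 55)


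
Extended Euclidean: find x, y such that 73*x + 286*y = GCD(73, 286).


Tabular extended Euclidean (each row: r = 73*s + 286*t):
r=73, s=1, t=0
r=286, s=0, t=1
q=0: r=73, s=1, t=0   [73*(1) + 286*(0) = 73]
q=3: r=67, s=-3, t=1   [73*(-3) + 286*(1) = 67]
q=1: r=6, s=4, t=-1   [73*(4) + 286*(-1) = 6]
q=11: r=1, s=-47, t=12   [73*(-47) + 286*(12) = 1]
q=6: r=0, s=286, t=-73   [73*(286) + 286*(-73) = 0]
GCD = 1; from the row with r=1: x=-47, y=12
Check: 73*(-47) + 286*(12) = -3431 + 3432 = 1

GCD = 1, x = -47, y = 12


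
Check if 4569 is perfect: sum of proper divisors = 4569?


Proper divisors of 4569: 1, 3, 1523
Sum = 1 + 3 + 1523 = 1527

No, 4569 is not perfect (1527 ≠ 4569)


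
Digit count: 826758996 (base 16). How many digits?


826758996 in base 16 = 31475754
Number of digits = 8

8 digits (base 16)


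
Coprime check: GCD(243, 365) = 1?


Euclidean algorithm:
365 = 1 * 243 + 122
243 = 1 * 122 + 121
122 = 1 * 121 + 1
121 = 121 * 1 + 0
GCD(243, 365) = 1

Yes, coprime (GCD = 1)


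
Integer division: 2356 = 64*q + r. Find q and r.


2356 = 64 * 36 + 52
Check: 2304 + 52 = 2356

q = 36, r = 52


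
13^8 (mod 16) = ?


13^1 mod 16 = 13
13^2 mod 16 = 9
13^3 mod 16 = 5
13^4 mod 16 = 1
13^5 mod 16 = 13
13^6 mod 16 = 9
13^7 mod 16 = 5
13^8 mod 16 = 1


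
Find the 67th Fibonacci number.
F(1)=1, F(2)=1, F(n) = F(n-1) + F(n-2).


Sequence: 1, 1, 2, 3, 5, 8, 13, 21, 34, 55, 89, 144, 233, 377, 610, 987, 1597, 2584, 4181, 6765, 10946, 17711, 28657, 46368, 75025, 121393, 196418, 317811, 514229, 832040, 1346269, 2178309, 3524578, 5702887, 9227465, 14930352, 24157817, 39088169, 63245986, 102334155, 165580141, 267914296, 433494437, 701408733, 1134903170, 1836311903, 2971215073, 4807526976, 7778742049, 12586269025, 20365011074, 32951280099, 53316291173, 86267571272, 139583862445, 225851433717, 365435296162, 591286729879, 956722026041, 1548008755920, 2504730781961, 4052739537881, 6557470319842, 10610209857723, 17167680177565, 27777890035288, 44945570212853
F(67) = 44945570212853


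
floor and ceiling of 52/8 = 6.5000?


52/8 = 6.5000
floor = 6
ceil = 7

floor = 6, ceil = 7


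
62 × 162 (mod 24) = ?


62 × 162 = 10044
10044 mod 24 = 12


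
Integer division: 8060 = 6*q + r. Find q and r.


8060 = 6 * 1343 + 2
Check: 8058 + 2 = 8060

q = 1343, r = 2


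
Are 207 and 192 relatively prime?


Euclidean algorithm:
207 = 1 * 192 + 15
192 = 12 * 15 + 12
15 = 1 * 12 + 3
12 = 4 * 3 + 0
GCD(207, 192) = 3

No, not coprime (GCD = 3)


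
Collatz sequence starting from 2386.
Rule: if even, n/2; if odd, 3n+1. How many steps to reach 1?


2386 → 1193 → 3580 → 1790 → 895 → 2686 → 1343 → 4030 → 2015 → 6046 → 3023 → 9070 → 4535 → 13606 → 6803 → 20410 → 10205 → 30616 → 15308 → 7654 → 3827 → 11482 → 5741 → 17224 → 8612 → 4306 → 2153 → 6460 → 3230 → 1615 → 4846 → 2423 → 7270 → 3635 → 10906 → 5453 → 16360 → 8180 → 4090 → 2045 → 6136 → 3068 → 1534 → 767 → 2302 → 1151 → 3454 → 1727 → 5182 → 2591 → 7774 → 3887 → 11662 → 5831 → 17494 → 8747 → 26242 → 13121 → 39364 → 19682 → 9841 → 29524 → 14762 → 7381 → 22144 → 11072 → 5536 → 2768 → 1384 → 692 → 346 → 173 → 520 → 260 → 130 → 65 → 196 → 98 → 49 → 148 → 74 → 37 → 112 → 56 → 28 → 14 → 7 → 22 → 11 → 34 → 17 → 52 → 26 → 13 → 40 → 20 → 10 → 5 → 16 → 8 → 4 → 2 → 1
Total steps = 102

102 steps


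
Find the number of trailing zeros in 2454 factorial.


floor(2454/5) = 490
floor(2454/25) = 98
floor(2454/125) = 19
floor(2454/625) = 3
Total = 610

610 trailing zeros


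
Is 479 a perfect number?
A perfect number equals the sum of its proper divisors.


Proper divisors of 479: 1
Sum = 1 = 1

No, 479 is not perfect (1 ≠ 479)


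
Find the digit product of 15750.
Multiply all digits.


1 × 5 × 7 × 5 × 0 = 0


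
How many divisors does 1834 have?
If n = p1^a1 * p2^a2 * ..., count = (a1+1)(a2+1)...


1834 = 2^1 × 7^1 × 131^1
d(1834) = (1+1) × (1+1) × (1+1) = 8

8 divisors


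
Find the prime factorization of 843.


843 / 3 = 281
281 / 281 = 1
843 = 3 × 281


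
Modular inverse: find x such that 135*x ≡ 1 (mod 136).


Use the extended Euclidean algorithm on (136, 135); each row r = 136*s + 135*t:
r=136, s=1, t=0
r=135, s=0, t=1
q=1: r=1, s=1, t=-1   [136*(1) + 135*(-1) = 1]
q=135: r=0, s=-135, t=136   [136*(-135) + 135*(136) = 0]
GCD = 1 with t = -1, so 135*(-1) ≡ 1 (mod 136)
Inverse = -1 mod 136 = 135
Check: 135 * 135 = 18225 ≡ 1 (mod 136)

135^(-1) ≡ 135 (mod 136)


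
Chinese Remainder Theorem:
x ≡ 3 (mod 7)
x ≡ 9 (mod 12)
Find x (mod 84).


M = 7*12 = 84
M1 = M/7 = 12, M2 = M/12 = 7
M1^(-1) mod 7 = 3, M2^(-1) mod 12 = 7
x = 3*12*3 + 9*7*7 = 549
549 mod 84 = 45
Check: 45 mod 7 = 3 ✓, 45 mod 12 = 9 ✓

x ≡ 45 (mod 84)


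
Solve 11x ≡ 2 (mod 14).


GCD(11, 14) = 1, unique solution
a^(-1) mod 14 = 9
x = 9 * 2 mod 14 = 4

x ≡ 4 (mod 14)


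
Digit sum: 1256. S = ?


1 + 2 + 5 + 6 = 14


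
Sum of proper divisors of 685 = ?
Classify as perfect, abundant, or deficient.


Proper divisors: 1, 5, 137
Sum = 1 + 5 + 137 = 143
143 < 685 → deficient

s(685) = 143 (deficient)


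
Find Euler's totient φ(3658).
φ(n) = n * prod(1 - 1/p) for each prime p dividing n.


3658 = 2 × 31 × 59
Prime factors: 2, 31, 59
φ(3658) = 3658 × (1-1/2) × (1-1/31) × (1-1/59)
= 3658 × 1/2 × 30/31 × 58/59 = 1740

φ(3658) = 1740


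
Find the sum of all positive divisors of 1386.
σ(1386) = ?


Divisors of 1386: 1, 2, 3, 6, 7, 9, 11, 14, 18, 21, 22, 33, 42, 63, 66, 77, 99, 126, 154, 198, 231, 462, 693, 1386
Sum = 1 + 2 + 3 + 6 + 7 + 9 + 11 + 14 + 18 + 21 + 22 + 33 + 42 + 63 + 66 + 77 + 99 + 126 + 154 + 198 + 231 + 462 + 693 + 1386 = 3744

σ(1386) = 3744


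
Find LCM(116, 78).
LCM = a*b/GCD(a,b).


GCD(116, 78) = 2
LCM = 116*78/2 = 9048/2 = 4524

LCM = 4524


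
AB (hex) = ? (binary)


AB (base 16) = 171 (decimal)
171 (decimal) = 10101011 (base 2)


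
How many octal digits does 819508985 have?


819508985 in base 8 = 6066133371
Number of digits = 10

10 digits (base 8)


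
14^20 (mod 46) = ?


14^1 mod 46 = 14
14^2 mod 46 = 12
14^3 mod 46 = 30
14^4 mod 46 = 6
14^5 mod 46 = 38
14^6 mod 46 = 26
14^7 mod 46 = 42
14^8 mod 46 = 36
14^9 mod 46 = 44
14^10 mod 46 = 18
14^11 mod 46 = 22
14^12 mod 46 = 32
14^13 mod 46 = 34
14^14 mod 46 = 16
14^15 mod 46 = 40
14^16 mod 46 = 8
14^17 mod 46 = 20
14^18 mod 46 = 4
14^19 mod 46 = 10
14^20 mod 46 = 2


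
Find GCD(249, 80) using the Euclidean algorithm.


249 = 3 * 80 + 9
80 = 8 * 9 + 8
9 = 1 * 8 + 1
8 = 8 * 1 + 0
GCD = 1


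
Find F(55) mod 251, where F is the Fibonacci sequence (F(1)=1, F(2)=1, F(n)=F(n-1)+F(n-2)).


F(k) mod 251 for k=1..55:
1, 1, 2, 3, 5, 8, 13, 21, 34, 55, 89, 144, 233, 126, 108, 234, 91, 74, 165, 239, 153, 141, 43, 184, 227, 160, 136, 45, 181, 226, 156, 131, 36, 167, 203, 119, 71, 190, 10, 200, 210, 159, 118, 26, 144, 170, 63, 233, 45, 27, 72, 99, 171, 19, 190
F(55) mod 251 = 190


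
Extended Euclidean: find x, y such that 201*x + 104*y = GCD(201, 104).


Tabular extended Euclidean (each row: r = 201*s + 104*t):
r=201, s=1, t=0
r=104, s=0, t=1
q=1: r=97, s=1, t=-1   [201*(1) + 104*(-1) = 97]
q=1: r=7, s=-1, t=2   [201*(-1) + 104*(2) = 7]
q=13: r=6, s=14, t=-27   [201*(14) + 104*(-27) = 6]
q=1: r=1, s=-15, t=29   [201*(-15) + 104*(29) = 1]
q=6: r=0, s=104, t=-201   [201*(104) + 104*(-201) = 0]
GCD = 1; from the row with r=1: x=-15, y=29
Check: 201*(-15) + 104*(29) = -3015 + 3016 = 1

GCD = 1, x = -15, y = 29


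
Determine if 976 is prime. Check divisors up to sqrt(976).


976 / 2 = 488 (exact division)
976 is NOT prime.

No, 976 is not prime


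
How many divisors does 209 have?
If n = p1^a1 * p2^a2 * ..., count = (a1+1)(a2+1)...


209 = 11^1 × 19^1
d(209) = (1+1) × (1+1) = 4

4 divisors


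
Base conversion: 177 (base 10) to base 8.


177 (base 10) = 177 (decimal)
177 (decimal) = 261 (base 8)


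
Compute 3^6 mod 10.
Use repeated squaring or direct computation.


3^1 mod 10 = 3
3^2 mod 10 = 9
3^3 mod 10 = 7
3^4 mod 10 = 1
3^5 mod 10 = 3
3^6 mod 10 = 9


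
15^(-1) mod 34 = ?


Use the extended Euclidean algorithm on (34, 15); each row r = 34*s + 15*t:
r=34, s=1, t=0
r=15, s=0, t=1
q=2: r=4, s=1, t=-2   [34*(1) + 15*(-2) = 4]
q=3: r=3, s=-3, t=7   [34*(-3) + 15*(7) = 3]
q=1: r=1, s=4, t=-9   [34*(4) + 15*(-9) = 1]
q=3: r=0, s=-15, t=34   [34*(-15) + 15*(34) = 0]
GCD = 1 with t = -9, so 15*(-9) ≡ 1 (mod 34)
Inverse = -9 mod 34 = 25
Check: 15 * 25 = 375 ≡ 1 (mod 34)

15^(-1) ≡ 25 (mod 34)


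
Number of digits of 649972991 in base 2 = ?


649972991 in base 2 = 100110101111011100110011111111
Number of digits = 30

30 digits (base 2)


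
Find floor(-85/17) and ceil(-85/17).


-85/17 = -5.0000
floor = -5
ceil = -5

floor = -5, ceil = -5


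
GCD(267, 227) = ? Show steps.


267 = 1 * 227 + 40
227 = 5 * 40 + 27
40 = 1 * 27 + 13
27 = 2 * 13 + 1
13 = 13 * 1 + 0
GCD = 1


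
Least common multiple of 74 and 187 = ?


GCD(74, 187) = 1
LCM = 74*187/1 = 13838/1 = 13838

LCM = 13838


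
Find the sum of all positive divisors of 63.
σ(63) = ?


Divisors of 63: 1, 3, 7, 9, 21, 63
Sum = 1 + 3 + 7 + 9 + 21 + 63 = 104

σ(63) = 104


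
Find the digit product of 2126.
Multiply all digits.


2 × 1 × 2 × 6 = 24


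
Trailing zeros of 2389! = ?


floor(2389/5) = 477
floor(2389/25) = 95
floor(2389/125) = 19
floor(2389/625) = 3
Total = 594

594 trailing zeros


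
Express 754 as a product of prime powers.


754 / 2 = 377
377 / 13 = 29
29 / 29 = 1
754 = 2 × 13 × 29
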